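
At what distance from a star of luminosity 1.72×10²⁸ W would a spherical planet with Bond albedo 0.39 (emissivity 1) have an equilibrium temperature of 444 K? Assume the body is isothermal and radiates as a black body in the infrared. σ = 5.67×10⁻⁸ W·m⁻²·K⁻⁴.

For an isothermal black-emitting sphere, (1−a)S·πr² = σ·4πr²·T⁴ ⇒ S = 4σT⁴/(1−a).
S = 4·5.67×10⁻⁸·(444)⁴/0.610 = 14450 W/m².
Flux falls as S = L/(4πd²), so d = √(L/(4πS)) = √(1.72×10²⁸/(4π·14450)).

d ≈ 3.08×10¹¹ m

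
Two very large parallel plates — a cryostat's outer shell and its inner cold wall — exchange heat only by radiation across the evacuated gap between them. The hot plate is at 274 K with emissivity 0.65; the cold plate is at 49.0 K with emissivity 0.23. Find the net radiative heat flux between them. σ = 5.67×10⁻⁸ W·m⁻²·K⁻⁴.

q ≈ 65.3 W/m²

For two infinite grey parallel plates, q = σ(T₁⁴ − T₂⁴)/(1/ε₁ + 1/ε₂ − 1).
T₁⁴ − T₂⁴ = 5.636×10⁹ − 5.765×10⁶ = 5.631×10⁹ K⁴.
1/ε₁ + 1/ε₂ − 1 = 1.538 + 4.348 − 1 = 4.886.
q = 5.67×10⁻⁸ × 5.631×10⁹ / 4.886.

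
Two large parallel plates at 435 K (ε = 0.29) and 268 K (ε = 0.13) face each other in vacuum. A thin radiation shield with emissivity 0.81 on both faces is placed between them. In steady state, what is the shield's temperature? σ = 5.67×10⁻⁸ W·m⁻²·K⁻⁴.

In steady state the net flux on the hot side equals that on the cold side.
σ(T₁⁴−T_s⁴)/D₁ = σ(T_s⁴−T₂⁴)/D₂, with D₁ = 1/ε₁+1/ε_s−1 = 3.683, D₂ = 1/ε_s+1/ε₂−1 = 7.927.
Solve for T_s⁴: T_s⁴ = (D₂·T₁⁴ + D₁·T₂⁴)/(D₁+D₂) = 2.608×10¹⁰ K⁴.

T_s ≈ 402 K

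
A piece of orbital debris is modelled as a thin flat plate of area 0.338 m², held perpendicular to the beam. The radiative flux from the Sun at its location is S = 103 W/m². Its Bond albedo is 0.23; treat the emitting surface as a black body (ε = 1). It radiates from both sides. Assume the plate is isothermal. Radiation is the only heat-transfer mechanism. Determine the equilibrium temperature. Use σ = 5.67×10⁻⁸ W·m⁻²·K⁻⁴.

At equilibrium, absorbed power = emitted power.
Absorbing cross-section = A = 0.3380 m²; emitting surface = 2A = 0.6760 m² (ratio 2).
(1−a)S·A_cross = εσ·A_surf·T⁴  ⇒  T⁴ = (1−a)S/(2σ).
T⁴ = 0.770·103/(2·5.67×10⁻⁸) = 6.994×10⁸ K⁴.
T = (6.994×10⁸)^(1/4).

T ≈ 163 K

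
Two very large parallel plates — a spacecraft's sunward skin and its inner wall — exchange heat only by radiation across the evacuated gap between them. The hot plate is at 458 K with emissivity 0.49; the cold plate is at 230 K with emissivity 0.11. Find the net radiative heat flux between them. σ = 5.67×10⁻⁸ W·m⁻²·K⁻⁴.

q ≈ 231 W/m²

For two infinite grey parallel plates, q = σ(T₁⁴ − T₂⁴)/(1/ε₁ + 1/ε₂ − 1).
T₁⁴ − T₂⁴ = 4.400×10¹⁰ − 2.798×10⁹ = 4.120×10¹⁰ K⁴.
1/ε₁ + 1/ε₂ − 1 = 2.041 + 9.091 − 1 = 10.13.
q = 5.67×10⁻⁸ × 4.120×10¹⁰ / 10.13.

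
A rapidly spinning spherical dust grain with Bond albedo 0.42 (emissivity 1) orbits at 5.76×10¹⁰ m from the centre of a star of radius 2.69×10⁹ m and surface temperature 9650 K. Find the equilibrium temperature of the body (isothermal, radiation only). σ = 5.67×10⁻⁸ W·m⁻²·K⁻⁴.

T ≈ 1290 K

The star's surface emits σT_*⁴; at distance d the flux is S = σT_*⁴(R_*/d)².
S = 5.67×10⁻⁸·(9650)⁴·(2.69×10⁹/5.76×10¹⁰)² = 1.072×10⁶ W/m².
For an isothermal sphere T⁴ = (1−a)S/(4σ) = 2.742×10¹² K⁴.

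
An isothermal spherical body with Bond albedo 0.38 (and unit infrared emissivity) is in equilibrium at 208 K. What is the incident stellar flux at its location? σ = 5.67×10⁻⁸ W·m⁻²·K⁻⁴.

(1−a)S·πr² = σ·4πr²·T⁴ ⇒ S = 4σT⁴/(1−a).
S = 4·5.67×10⁻⁸·1.872×10⁹/0.620.

S ≈ 685 W/m²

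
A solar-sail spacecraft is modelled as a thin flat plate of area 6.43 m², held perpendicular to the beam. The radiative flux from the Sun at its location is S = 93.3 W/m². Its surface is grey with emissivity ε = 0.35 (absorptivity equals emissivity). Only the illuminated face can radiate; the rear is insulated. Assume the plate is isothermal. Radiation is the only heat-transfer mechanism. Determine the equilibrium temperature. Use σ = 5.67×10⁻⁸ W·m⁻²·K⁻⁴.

At equilibrium, absorbed power = emitted power.
Absorbing cross-section = A = 6.430 m²; emitting surface = A = 6.430 m² (ratio 1).
εS·A_cross = εσ·A_surf·T⁴  ⇒  T⁴ = S/(1σ)   (ε cancels).
T⁴ = 93.3/(1·5.67×10⁻⁸) = 1.646×10⁹ K⁴.
T = (1.646×10⁹)^(1/4).

T ≈ 201 K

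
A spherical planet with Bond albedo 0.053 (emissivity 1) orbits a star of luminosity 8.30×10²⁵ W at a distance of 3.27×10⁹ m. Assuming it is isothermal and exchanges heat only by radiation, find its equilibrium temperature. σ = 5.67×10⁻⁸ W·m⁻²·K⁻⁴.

T ≈ 1270 K

First find the stellar flux at distance d: S = L/(4πd²) = 8.30×10²⁵/(4π·(3.27×10⁹)²) = 6.177×10⁵ W/m².
For an isothermal sphere, absorbed (1−a)S·πr² = emitted σ·4πr²·T⁴, so T⁴ = (1−a)S/(4σ).
T⁴ = 0.947·6.177×10⁵/(4·5.67×10⁻⁸) = 2.579×10¹² K⁴.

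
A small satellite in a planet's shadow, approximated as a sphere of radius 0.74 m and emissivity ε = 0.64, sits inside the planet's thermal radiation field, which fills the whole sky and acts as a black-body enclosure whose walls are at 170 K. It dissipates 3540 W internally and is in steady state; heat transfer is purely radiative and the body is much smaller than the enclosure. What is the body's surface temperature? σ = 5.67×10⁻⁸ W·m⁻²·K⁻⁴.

T ≈ 350 K

For a small grey body in a large enclosure, net radiated power = εσA(T⁴ − T_w⁴).
Steady state: P = εσA(T⁴ − T_w⁴) with A = 4πr² = 6.881 m².
T⁴ = P/(εσA) + T_w⁴ = 3540/(0.64·5.67×10⁻⁸·6.881) + (170)⁴
    = 1.418×10¹⁰ + 8.352×10⁸ = 1.501×10¹⁰ K⁴.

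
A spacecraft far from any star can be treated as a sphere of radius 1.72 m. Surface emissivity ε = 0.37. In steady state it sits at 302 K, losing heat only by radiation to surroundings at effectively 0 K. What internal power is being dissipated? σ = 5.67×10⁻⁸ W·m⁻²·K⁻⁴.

P ≈ 6490 W

Steady state: P = εσA T⁴.
A = 4πr² = 37.18 m²; T⁴ = (302)⁴ = 8.318×10⁹ K⁴.
P = 0.37 × 5.67×10⁻⁸ × 37.18 × 8.318×10⁹.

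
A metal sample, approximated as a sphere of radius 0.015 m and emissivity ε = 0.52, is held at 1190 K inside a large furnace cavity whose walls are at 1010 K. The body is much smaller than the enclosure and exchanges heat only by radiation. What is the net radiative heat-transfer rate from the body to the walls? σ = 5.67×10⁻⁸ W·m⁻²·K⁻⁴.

For a small grey body in a large enclosure: P_net = εσA(T_body⁴ − T_wall⁴).
A = 4πr² = 0.002827 m²; T_body⁴ − T_wall⁴ = 2.005×10¹² − 1.041×10¹² = 9.647×10¹¹ K⁴.
|P_net| = 0.52·5.67×10⁻⁸·0.002827·9.647×10¹¹.

P_net ≈ 80.4 W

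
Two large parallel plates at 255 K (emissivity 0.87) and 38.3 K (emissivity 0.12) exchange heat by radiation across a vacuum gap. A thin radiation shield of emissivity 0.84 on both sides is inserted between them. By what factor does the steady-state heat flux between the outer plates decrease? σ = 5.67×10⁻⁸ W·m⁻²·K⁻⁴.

factor ≈ 1.16

Without shield: q₀ = σΔ(T⁴)/(1/ε₁+1/ε₂−1) with denominator 8.483.
With shield the two gaps are in series; the resistances add: (1/ε₁+1/ε_s−1)+(1/ε_s+1/ε₂−1) = 1.340+8.524 = 9.864.
Heat-flux ratio q₀/q = 9.864/8.483.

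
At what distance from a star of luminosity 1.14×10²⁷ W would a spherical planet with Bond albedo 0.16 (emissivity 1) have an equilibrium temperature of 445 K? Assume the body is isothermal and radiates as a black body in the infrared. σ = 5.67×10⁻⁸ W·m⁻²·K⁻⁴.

For an isothermal black-emitting sphere, (1−a)S·πr² = σ·4πr²·T⁴ ⇒ S = 4σT⁴/(1−a).
S = 4·5.67×10⁻⁸·(445)⁴/0.840 = 10590 W/m².
Flux falls as S = L/(4πd²), so d = √(L/(4πS)) = √(1.14×10²⁷/(4π·10590)).

d ≈ 9.26×10¹⁰ m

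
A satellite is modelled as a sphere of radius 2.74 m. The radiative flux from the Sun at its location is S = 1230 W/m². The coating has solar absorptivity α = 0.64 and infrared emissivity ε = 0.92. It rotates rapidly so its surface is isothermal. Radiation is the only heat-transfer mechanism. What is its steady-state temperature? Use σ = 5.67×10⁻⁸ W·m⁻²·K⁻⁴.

At equilibrium, absorbed power = emitted power.
Absorbing cross-section = πr² = 23.59 m²; emitting surface = 4πr² = 94.34 m² (ratio 4).
αS·A_cross = εσ·A_surf·T⁴  ⇒  T⁴ = αS/(ε·4σ).
T⁴ = 0.640·1230/(0.92·4·5.67×10⁻⁸) = 3.773×10⁹ K⁴.
T = (3.773×10⁹)^(1/4).

T ≈ 248 K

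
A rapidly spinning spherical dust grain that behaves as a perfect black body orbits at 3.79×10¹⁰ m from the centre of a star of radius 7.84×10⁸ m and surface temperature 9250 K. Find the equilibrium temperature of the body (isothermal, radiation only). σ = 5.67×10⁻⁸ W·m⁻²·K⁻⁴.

T ≈ 941 K

The star's surface emits σT_*⁴; at distance d the flux is S = σT_*⁴(R_*/d)².
S = 5.67×10⁻⁸·(9250)⁴·(7.84×10⁸/3.79×10¹⁰)² = 1.776×10⁵ W/m².
For an isothermal sphere T⁴ = (1−a)S/(4σ) = 7.832×10¹¹ K⁴.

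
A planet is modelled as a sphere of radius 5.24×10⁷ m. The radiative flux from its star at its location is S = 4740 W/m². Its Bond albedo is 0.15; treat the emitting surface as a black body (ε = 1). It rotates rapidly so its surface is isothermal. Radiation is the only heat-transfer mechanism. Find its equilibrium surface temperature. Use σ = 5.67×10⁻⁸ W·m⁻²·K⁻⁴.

At equilibrium, absorbed power = emitted power.
Absorbing cross-section = πr² = 8.626×10¹⁵ m²; emitting surface = 4πr² = 3.450×10¹⁶ m² (ratio 4).
(1−a)S·A_cross = εσ·A_surf·T⁴  ⇒  T⁴ = (1−a)S/(4σ).
T⁴ = 0.850·4740/(4·5.67×10⁻⁸) = 1.776×10¹⁰ K⁴.
T = (1.776×10¹⁰)^(1/4).

T ≈ 365 K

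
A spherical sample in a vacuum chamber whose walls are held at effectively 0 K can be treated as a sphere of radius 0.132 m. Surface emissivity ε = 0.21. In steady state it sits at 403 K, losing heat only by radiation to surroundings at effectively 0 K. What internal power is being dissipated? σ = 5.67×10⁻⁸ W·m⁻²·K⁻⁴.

Steady state: P = εσA T⁴.
A = 4πr² = 0.2190 m²; T⁴ = (403)⁴ = 2.638×10¹⁰ K⁴.
P = 0.21 × 5.67×10⁻⁸ × 0.2190 × 2.638×10¹⁰.

P ≈ 68.8 W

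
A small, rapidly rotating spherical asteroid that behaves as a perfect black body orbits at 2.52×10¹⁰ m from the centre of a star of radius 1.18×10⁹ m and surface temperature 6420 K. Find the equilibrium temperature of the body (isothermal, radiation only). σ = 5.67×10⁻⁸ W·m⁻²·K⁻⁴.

T ≈ 982 K

The star's surface emits σT_*⁴; at distance d the flux is S = σT_*⁴(R_*/d)².
S = 5.67×10⁻⁸·(6420)⁴·(1.18×10⁹/2.52×10¹⁰)² = 2.112×10⁵ W/m².
For an isothermal sphere T⁴ = (1−a)S/(4σ) = 9.312×10¹¹ K⁴.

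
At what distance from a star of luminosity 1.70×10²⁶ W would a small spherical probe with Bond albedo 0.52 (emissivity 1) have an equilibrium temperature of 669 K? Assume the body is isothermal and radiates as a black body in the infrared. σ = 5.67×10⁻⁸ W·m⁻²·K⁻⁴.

d ≈ 1.20×10¹⁰ m

For an isothermal black-emitting sphere, (1−a)S·πr² = σ·4πr²·T⁴ ⇒ S = 4σT⁴/(1−a).
S = 4·5.67×10⁻⁸·(669)⁴/0.480 = 94650 W/m².
Flux falls as S = L/(4πd²), so d = √(L/(4πS)) = √(1.70×10²⁶/(4π·94650)).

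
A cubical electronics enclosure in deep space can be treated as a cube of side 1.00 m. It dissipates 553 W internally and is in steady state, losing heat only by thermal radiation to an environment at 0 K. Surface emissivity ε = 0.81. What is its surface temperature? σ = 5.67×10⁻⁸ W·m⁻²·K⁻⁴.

Steady state: internal power = radiated power, P = εσA T⁴.
Radiating area A = 6L² = 6.000 m².
T⁴ = P/(εσA) = 553/(0.81·5.67×10⁻⁸·6.000) = 2.007×10⁹ K⁴.
T = (2.007×10⁹)^(1/4).

T ≈ 212 K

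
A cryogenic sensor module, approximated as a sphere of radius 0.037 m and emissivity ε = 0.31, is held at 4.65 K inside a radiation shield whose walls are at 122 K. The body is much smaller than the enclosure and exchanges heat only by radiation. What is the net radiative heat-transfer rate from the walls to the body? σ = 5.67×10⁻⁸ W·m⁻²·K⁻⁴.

P_net ≈ 0.0670 W

For a small grey body in a large enclosure: P_net = εσA(T_body⁴ − T_wall⁴).
A = 4πr² = 0.01720 m²; T_body⁴ − T_wall⁴ = 467.5 − 2.215×10⁸ = -2.215×10⁸ K⁴.
|P_net| = 0.31·5.67×10⁻⁸·0.01720·2.215×10⁸.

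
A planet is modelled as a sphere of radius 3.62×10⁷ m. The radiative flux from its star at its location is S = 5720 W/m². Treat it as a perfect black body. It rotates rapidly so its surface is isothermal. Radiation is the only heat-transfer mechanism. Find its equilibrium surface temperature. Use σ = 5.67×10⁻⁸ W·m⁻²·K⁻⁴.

At equilibrium, absorbed power = emitted power.
Absorbing cross-section = πr² = 4.117×10¹⁵ m²; emitting surface = 4πr² = 1.647×10¹⁶ m² (ratio 4).
S·A_cross = εσ·A_surf·T⁴  ⇒  T⁴ = S/(4σ).
T⁴ = 1.00·5720/(4·5.67×10⁻⁸) = 2.522×10¹⁰ K⁴.
T = (2.522×10¹⁰)^(1/4).

T ≈ 399 K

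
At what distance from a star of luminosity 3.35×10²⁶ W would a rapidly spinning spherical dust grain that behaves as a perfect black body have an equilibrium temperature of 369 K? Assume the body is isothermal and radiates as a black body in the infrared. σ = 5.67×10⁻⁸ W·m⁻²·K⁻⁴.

d ≈ 7.96×10¹⁰ m

For an isothermal black-emitting sphere, (1−a)S·πr² = σ·4πr²·T⁴ ⇒ S = 4σT⁴/(1−a).
S = 4·5.67×10⁻⁸·(369)⁴/1.00 = 4205 W/m².
Flux falls as S = L/(4πd²), so d = √(L/(4πS)) = √(3.35×10²⁶/(4π·4205)).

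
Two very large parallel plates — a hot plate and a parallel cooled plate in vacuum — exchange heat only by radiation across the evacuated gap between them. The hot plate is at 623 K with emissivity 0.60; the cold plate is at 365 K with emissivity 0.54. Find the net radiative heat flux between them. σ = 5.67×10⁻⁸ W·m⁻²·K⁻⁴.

q ≈ 2990 W/m²

For two infinite grey parallel plates, q = σ(T₁⁴ − T₂⁴)/(1/ε₁ + 1/ε₂ − 1).
T₁⁴ − T₂⁴ = 1.506×10¹¹ − 1.775×10¹⁰ = 1.329×10¹¹ K⁴.
1/ε₁ + 1/ε₂ − 1 = 1.667 + 1.852 − 1 = 2.519.
q = 5.67×10⁻⁸ × 1.329×10¹¹ / 2.519.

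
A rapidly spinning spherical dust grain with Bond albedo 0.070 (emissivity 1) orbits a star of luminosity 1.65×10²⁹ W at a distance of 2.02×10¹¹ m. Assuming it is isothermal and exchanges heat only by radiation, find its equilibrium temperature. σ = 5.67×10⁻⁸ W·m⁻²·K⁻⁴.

T ≈ 1070 K

First find the stellar flux at distance d: S = L/(4πd²) = 1.65×10²⁹/(4π·(2.02×10¹¹)²) = 3.218×10⁵ W/m².
For an isothermal sphere, absorbed (1−a)S·πr² = emitted σ·4πr²·T⁴, so T⁴ = (1−a)S/(4σ).
T⁴ = 0.930·3.218×10⁵/(4·5.67×10⁻⁸) = 1.320×10¹² K⁴.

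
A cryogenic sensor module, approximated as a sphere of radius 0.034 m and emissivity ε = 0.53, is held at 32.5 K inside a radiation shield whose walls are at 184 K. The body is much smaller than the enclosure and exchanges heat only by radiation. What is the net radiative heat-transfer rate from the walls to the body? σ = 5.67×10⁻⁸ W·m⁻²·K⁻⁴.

For a small grey body in a large enclosure: P_net = εσA(T_body⁴ − T_wall⁴).
A = 4πr² = 0.01453 m²; T_body⁴ − T_wall⁴ = 1.116×10⁶ − 1.146×10⁹ = -1.145×10⁹ K⁴.
|P_net| = 0.53·5.67×10⁻⁸·0.01453·1.145×10⁹.

P_net ≈ 0.500 W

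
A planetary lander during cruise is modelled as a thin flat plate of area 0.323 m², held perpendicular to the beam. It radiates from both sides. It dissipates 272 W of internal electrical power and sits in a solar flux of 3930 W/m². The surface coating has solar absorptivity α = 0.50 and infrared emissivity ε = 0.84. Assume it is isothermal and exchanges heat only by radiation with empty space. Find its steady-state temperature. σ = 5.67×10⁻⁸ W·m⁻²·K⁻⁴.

At steady state, absorbed solar power + internal power = radiated power.
Absorbed: α·S·A_cross = 0.50·3930·0.3230 = 634.7 W (cross-section A).
Total input = 634.7 + 272 = 906.7 W.
Radiated: εσ·A_surf·T⁴ with A_surf = 2A = 0.6460 m².
T⁴ = 906.7/(0.84·5.67×10⁻⁸·0.6460) = 2.947×10¹⁰ K⁴.

T ≈ 414 K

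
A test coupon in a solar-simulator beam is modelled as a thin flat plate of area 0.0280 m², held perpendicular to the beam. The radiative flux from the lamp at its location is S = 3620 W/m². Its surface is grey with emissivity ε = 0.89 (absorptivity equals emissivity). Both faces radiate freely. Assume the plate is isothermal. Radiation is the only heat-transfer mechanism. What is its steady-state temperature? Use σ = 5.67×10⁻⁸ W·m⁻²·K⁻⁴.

T ≈ 423 K

At equilibrium, absorbed power = emitted power.
Absorbing cross-section = A = 0.02800 m²; emitting surface = 2A = 0.05600 m² (ratio 2).
εS·A_cross = εσ·A_surf·T⁴  ⇒  T⁴ = S/(2σ)   (ε cancels).
T⁴ = 3620/(2·5.67×10⁻⁸) = 3.192×10¹⁰ K⁴.
T = (3.192×10¹⁰)^(1/4).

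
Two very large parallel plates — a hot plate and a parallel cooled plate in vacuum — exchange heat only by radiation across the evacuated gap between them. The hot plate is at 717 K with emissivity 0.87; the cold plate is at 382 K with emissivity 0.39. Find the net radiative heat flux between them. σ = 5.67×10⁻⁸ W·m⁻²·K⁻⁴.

For two infinite grey parallel plates, q = σ(T₁⁴ − T₂⁴)/(1/ε₁ + 1/ε₂ − 1).
T₁⁴ − T₂⁴ = 2.643×10¹¹ − 2.129×10¹⁰ = 2.430×10¹¹ K⁴.
1/ε₁ + 1/ε₂ − 1 = 1.149 + 2.564 − 1 = 2.714.
q = 5.67×10⁻⁸ × 2.430×10¹¹ / 2.714.

q ≈ 5080 W/m²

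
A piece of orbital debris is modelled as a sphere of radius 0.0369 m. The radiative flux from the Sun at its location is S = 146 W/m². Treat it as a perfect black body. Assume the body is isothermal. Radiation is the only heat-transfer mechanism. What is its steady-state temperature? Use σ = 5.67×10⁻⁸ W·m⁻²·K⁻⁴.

T ≈ 159 K

At equilibrium, absorbed power = emitted power.
Absorbing cross-section = πr² = 0.004278 m²; emitting surface = 4πr² = 0.01711 m² (ratio 4).
S·A_cross = εσ·A_surf·T⁴  ⇒  T⁴ = S/(4σ).
T⁴ = 1.00·146/(4·5.67×10⁻⁸) = 6.437×10⁸ K⁴.
T = (6.437×10⁸)^(1/4).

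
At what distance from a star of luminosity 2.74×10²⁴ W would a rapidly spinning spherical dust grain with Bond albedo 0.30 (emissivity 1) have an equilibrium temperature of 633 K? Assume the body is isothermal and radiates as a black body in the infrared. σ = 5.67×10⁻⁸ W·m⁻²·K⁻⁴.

d ≈ 2.05×10⁹ m

For an isothermal black-emitting sphere, (1−a)S·πr² = σ·4πr²·T⁴ ⇒ S = 4σT⁴/(1−a).
S = 4·5.67×10⁻⁸·(633)⁴/0.700 = 52020 W/m².
Flux falls as S = L/(4πd²), so d = √(L/(4πS)) = √(2.74×10²⁴/(4π·52020)).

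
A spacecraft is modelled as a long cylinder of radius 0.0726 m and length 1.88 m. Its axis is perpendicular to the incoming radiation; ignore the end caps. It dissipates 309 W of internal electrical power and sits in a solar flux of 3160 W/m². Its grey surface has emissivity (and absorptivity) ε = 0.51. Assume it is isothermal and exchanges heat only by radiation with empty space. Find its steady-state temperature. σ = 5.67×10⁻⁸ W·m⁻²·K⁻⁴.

T ≈ 417 K

At steady state, absorbed solar power + internal power = radiated power.
Absorbed: α·S·A_cross = 0.51·3160·0.2730 = 439.9 W (cross-section 2rL).
Total input = 439.9 + 309 = 748.9 W.
Radiated: εσ·A_surf·T⁴ with A_surf = 2πrL = 0.8576 m².
T⁴ = 748.9/(0.51·5.67×10⁻⁸·0.8576) = 3.020×10¹⁰ K⁴.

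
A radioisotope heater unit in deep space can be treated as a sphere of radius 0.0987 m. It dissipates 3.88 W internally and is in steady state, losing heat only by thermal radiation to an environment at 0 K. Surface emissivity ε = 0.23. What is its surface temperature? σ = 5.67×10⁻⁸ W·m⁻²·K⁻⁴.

T ≈ 222 K

Steady state: internal power = radiated power, P = εσA T⁴.
Radiating area A = 4πr² = 0.1224 m².
T⁴ = P/(εσA) = 3.88/(0.23·5.67×10⁻⁸·0.1224) = 2.430×10⁹ K⁴.
T = (2.430×10⁹)^(1/4).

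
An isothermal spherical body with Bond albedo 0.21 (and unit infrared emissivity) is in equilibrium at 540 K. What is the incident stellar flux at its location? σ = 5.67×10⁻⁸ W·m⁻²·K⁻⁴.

(1−a)S·πr² = σ·4πr²·T⁴ ⇒ S = 4σT⁴/(1−a).
S = 4·5.67×10⁻⁸·8.503×10¹⁰/0.790.

S ≈ 24400 W/m²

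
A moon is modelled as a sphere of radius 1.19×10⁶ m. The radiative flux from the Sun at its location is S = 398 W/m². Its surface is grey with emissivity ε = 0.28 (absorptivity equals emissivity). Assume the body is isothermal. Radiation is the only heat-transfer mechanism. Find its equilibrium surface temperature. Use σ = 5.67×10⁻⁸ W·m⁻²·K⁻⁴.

At equilibrium, absorbed power = emitted power.
Absorbing cross-section = πr² = 4.449×10¹² m²; emitting surface = 4πr² = 1.780×10¹³ m² (ratio 4).
εS·A_cross = εσ·A_surf·T⁴  ⇒  T⁴ = S/(4σ)   (ε cancels).
T⁴ = 398/(4·5.67×10⁻⁸) = 1.755×10⁹ K⁴.
T = (1.755×10⁹)^(1/4).

T ≈ 205 K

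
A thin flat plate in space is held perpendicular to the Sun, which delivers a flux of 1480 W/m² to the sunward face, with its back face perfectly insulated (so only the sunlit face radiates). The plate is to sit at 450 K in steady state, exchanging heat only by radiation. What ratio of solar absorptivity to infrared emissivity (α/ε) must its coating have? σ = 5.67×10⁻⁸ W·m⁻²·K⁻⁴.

α/ε ≈ 1.57

Balance: αS·A = εσ·1A·T⁴ ⇒ α/ε = σT⁴/S.
α/ε = 5.67×10⁻⁸·(450)⁴/1480 = 5.67×10⁻⁸·4.101×10¹⁰/1480.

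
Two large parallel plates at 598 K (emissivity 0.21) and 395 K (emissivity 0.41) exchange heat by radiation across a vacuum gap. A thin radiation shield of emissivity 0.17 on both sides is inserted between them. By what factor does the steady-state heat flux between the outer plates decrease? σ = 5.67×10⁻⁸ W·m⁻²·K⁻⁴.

factor ≈ 2.74

Without shield: q₀ = σΔ(T⁴)/(1/ε₁+1/ε₂−1) with denominator 6.201.
With shield the two gaps are in series; the resistances add: (1/ε₁+1/ε_s−1)+(1/ε_s+1/ε₂−1) = 9.644+7.321 = 16.97.
Heat-flux ratio q₀/q = 16.97/6.201.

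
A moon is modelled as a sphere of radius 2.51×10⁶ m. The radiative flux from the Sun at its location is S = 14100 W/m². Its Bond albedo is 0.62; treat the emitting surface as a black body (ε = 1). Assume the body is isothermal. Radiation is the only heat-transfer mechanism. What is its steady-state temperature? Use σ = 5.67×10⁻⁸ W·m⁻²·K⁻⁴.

At equilibrium, absorbed power = emitted power.
Absorbing cross-section = πr² = 1.979×10¹³ m²; emitting surface = 4πr² = 7.917×10¹³ m² (ratio 4).
(1−a)S·A_cross = εσ·A_surf·T⁴  ⇒  T⁴ = (1−a)S/(4σ).
T⁴ = 0.380·14100/(4·5.67×10⁻⁸) = 2.362×10¹⁰ K⁴.
T = (2.362×10¹⁰)^(1/4).

T ≈ 392 K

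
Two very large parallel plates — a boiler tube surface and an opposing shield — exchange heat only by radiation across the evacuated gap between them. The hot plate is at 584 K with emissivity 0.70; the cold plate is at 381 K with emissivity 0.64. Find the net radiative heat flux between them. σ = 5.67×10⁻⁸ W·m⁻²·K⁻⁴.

q ≈ 2710 W/m²

For two infinite grey parallel plates, q = σ(T₁⁴ − T₂⁴)/(1/ε₁ + 1/ε₂ − 1).
T₁⁴ − T₂⁴ = 1.163×10¹¹ − 2.107×10¹⁰ = 9.525×10¹⁰ K⁴.
1/ε₁ + 1/ε₂ − 1 = 1.429 + 1.562 − 1 = 1.991.
q = 5.67×10⁻⁸ × 9.525×10¹⁰ / 1.991.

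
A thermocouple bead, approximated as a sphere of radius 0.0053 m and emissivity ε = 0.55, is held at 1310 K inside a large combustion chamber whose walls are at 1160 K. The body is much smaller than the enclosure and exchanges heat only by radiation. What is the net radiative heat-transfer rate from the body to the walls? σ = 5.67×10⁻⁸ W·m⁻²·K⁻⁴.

For a small grey body in a large enclosure: P_net = εσA(T_body⁴ − T_wall⁴).
A = 4πr² = 3.530×10⁻⁴ m²; T_body⁴ − T_wall⁴ = 2.945×10¹² − 1.811×10¹² = 1.134×10¹² K⁴.
|P_net| = 0.55·5.67×10⁻⁸·3.530×10⁻⁴·1.134×10¹².

P_net ≈ 12.5 W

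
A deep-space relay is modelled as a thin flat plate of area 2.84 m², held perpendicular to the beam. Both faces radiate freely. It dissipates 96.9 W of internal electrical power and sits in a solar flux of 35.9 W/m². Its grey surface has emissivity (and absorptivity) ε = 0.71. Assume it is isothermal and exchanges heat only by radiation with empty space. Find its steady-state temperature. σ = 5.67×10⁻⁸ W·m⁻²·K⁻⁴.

At steady state, absorbed solar power + internal power = radiated power.
Absorbed: α·S·A_cross = 0.71·35.9·2.840 = 72.39 W (cross-section A).
Total input = 72.39 + 96.9 = 169.3 W.
Radiated: εσ·A_surf·T⁴ with A_surf = 2A = 5.680 m².
T⁴ = 169.3/(0.71·5.67×10⁻⁸·5.680) = 7.404×10⁸ K⁴.

T ≈ 165 K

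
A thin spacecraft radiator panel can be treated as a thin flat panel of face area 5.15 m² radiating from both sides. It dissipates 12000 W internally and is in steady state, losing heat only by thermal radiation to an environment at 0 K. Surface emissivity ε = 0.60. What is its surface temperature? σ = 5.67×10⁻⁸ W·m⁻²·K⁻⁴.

Steady state: internal power = radiated power, P = εσA T⁴.
Radiating area A = 2·5.15 = 10.30 m².
T⁴ = P/(εσA) = 12000/(0.60·5.67×10⁻⁸·10.30) = 3.425×10¹⁰ K⁴.
T = (3.425×10¹⁰)^(1/4).

T ≈ 430 K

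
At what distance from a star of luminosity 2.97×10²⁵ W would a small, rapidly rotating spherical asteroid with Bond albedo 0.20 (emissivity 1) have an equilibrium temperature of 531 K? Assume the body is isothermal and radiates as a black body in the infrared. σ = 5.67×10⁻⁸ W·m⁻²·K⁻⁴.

For an isothermal black-emitting sphere, (1−a)S·πr² = σ·4πr²·T⁴ ⇒ S = 4σT⁴/(1−a).
S = 4·5.67×10⁻⁸·(531)⁴/0.800 = 22540 W/m².
Flux falls as S = L/(4πd²), so d = √(L/(4πS)) = √(2.97×10²⁵/(4π·22540)).

d ≈ 1.02×10¹⁰ m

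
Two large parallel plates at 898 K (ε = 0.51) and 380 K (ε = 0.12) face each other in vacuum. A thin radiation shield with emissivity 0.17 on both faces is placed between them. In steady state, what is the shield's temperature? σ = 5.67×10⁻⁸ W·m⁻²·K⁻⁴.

T_s ≈ 812 K

In steady state the net flux on the hot side equals that on the cold side.
σ(T₁⁴−T_s⁴)/D₁ = σ(T_s⁴−T₂⁴)/D₂, with D₁ = 1/ε₁+1/ε_s−1 = 6.843, D₂ = 1/ε_s+1/ε₂−1 = 13.22.
Solve for T_s⁴: T_s⁴ = (D₂·T₁⁴ + D₁·T₂⁴)/(D₁+D₂) = 4.356×10¹¹ K⁴.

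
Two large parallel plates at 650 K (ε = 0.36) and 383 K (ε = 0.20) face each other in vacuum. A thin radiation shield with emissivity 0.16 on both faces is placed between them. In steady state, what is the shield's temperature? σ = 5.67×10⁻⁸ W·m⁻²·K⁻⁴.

T_s ≈ 575 K

In steady state the net flux on the hot side equals that on the cold side.
σ(T₁⁴−T_s⁴)/D₁ = σ(T_s⁴−T₂⁴)/D₂, with D₁ = 1/ε₁+1/ε_s−1 = 8.028, D₂ = 1/ε_s+1/ε₂−1 = 10.25.
Solve for T_s⁴: T_s⁴ = (D₂·T₁⁴ + D₁·T₂⁴)/(D₁+D₂) = 1.096×10¹¹ K⁴.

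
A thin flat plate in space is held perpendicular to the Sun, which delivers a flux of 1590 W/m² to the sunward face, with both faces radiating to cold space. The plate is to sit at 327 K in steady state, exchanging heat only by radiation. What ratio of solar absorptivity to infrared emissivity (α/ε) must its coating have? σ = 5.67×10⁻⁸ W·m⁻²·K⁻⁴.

α/ε ≈ 0.815

Balance: αS·A = εσ·2A·T⁴ ⇒ α/ε = 2σT⁴/S.
α/ε = 2·5.67×10⁻⁸·(327)⁴/1590 = 2·5.67×10⁻⁸·1.143×10¹⁰/1590.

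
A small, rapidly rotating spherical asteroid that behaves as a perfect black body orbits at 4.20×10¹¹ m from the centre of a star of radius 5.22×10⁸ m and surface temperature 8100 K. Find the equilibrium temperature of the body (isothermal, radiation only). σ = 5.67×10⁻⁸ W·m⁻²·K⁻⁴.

T ≈ 202 K

The star's surface emits σT_*⁴; at distance d the flux is S = σT_*⁴(R_*/d)².
S = 5.67×10⁻⁸·(8100)⁴·(5.22×10⁸/4.20×10¹¹)² = 377.0 W/m².
For an isothermal sphere T⁴ = (1−a)S/(4σ) = 1.662×10⁹ K⁴.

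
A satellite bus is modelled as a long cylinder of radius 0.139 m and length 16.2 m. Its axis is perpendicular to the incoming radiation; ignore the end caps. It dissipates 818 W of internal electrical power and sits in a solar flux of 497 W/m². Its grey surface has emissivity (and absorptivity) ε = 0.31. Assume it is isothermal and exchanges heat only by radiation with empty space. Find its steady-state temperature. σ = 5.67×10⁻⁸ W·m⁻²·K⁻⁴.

T ≈ 279 K

At steady state, absorbed solar power + internal power = radiated power.
Absorbed: α·S·A_cross = 0.31·497·4.504 = 693.9 W (cross-section 2rL).
Total input = 693.9 + 818 = 1512 W.
Radiated: εσ·A_surf·T⁴ with A_surf = 2πrL = 14.15 m².
T⁴ = 1512/(0.31·5.67×10⁻⁸·14.15) = 6.079×10⁹ K⁴.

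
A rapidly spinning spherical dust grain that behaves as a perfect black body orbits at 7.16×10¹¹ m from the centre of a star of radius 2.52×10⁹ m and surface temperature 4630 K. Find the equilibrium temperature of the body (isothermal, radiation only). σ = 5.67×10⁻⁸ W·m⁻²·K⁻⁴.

The star's surface emits σT_*⁴; at distance d the flux is S = σT_*⁴(R_*/d)².
S = 5.67×10⁻⁸·(4630)⁴·(2.52×10⁹/7.16×10¹¹)² = 322.8 W/m².
For an isothermal sphere T⁴ = (1−a)S/(4σ) = 1.423×10⁹ K⁴.

T ≈ 194 K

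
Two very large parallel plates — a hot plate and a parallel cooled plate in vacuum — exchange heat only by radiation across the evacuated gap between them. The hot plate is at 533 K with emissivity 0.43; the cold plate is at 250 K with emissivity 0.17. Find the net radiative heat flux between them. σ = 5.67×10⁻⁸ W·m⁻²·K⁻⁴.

For two infinite grey parallel plates, q = σ(T₁⁴ − T₂⁴)/(1/ε₁ + 1/ε₂ − 1).
T₁⁴ − T₂⁴ = 8.071×10¹⁰ − 3.906×10⁹ = 7.680×10¹⁰ K⁴.
1/ε₁ + 1/ε₂ − 1 = 2.326 + 5.882 − 1 = 7.208.
q = 5.67×10⁻⁸ × 7.680×10¹⁰ / 7.208.

q ≈ 604 W/m²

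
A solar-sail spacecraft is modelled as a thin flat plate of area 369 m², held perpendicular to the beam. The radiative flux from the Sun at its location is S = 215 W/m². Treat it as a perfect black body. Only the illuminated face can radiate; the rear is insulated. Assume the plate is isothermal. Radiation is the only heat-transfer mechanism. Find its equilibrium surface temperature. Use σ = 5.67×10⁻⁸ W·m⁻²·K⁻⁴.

At equilibrium, absorbed power = emitted power.
Absorbing cross-section = A = 369.0 m²; emitting surface = A = 369.0 m² (ratio 1).
S·A_cross = εσ·A_surf·T⁴  ⇒  T⁴ = S/(1σ).
T⁴ = 1.00·215/(1·5.67×10⁻⁸) = 3.792×10⁹ K⁴.
T = (3.792×10⁹)^(1/4).

T ≈ 248 K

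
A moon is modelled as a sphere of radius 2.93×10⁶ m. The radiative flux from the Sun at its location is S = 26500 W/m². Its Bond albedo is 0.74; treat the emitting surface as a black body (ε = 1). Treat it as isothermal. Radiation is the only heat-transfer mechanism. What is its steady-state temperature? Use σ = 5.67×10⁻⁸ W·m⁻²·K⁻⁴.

At equilibrium, absorbed power = emitted power.
Absorbing cross-section = πr² = 2.697×10¹³ m²; emitting surface = 4πr² = 1.079×10¹⁴ m² (ratio 4).
(1−a)S·A_cross = εσ·A_surf·T⁴  ⇒  T⁴ = (1−a)S/(4σ).
T⁴ = 0.260·26500/(4·5.67×10⁻⁸) = 3.038×10¹⁰ K⁴.
T = (3.038×10¹⁰)^(1/4).

T ≈ 417 K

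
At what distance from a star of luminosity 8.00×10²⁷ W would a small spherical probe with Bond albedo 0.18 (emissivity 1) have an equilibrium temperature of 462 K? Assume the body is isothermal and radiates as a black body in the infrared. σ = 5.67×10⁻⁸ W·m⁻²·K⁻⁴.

For an isothermal black-emitting sphere, (1−a)S·πr² = σ·4πr²·T⁴ ⇒ S = 4σT⁴/(1−a).
S = 4·5.67×10⁻⁸·(462)⁴/0.820 = 12600 W/m².
Flux falls as S = L/(4πd²), so d = √(L/(4πS)) = √(8.00×10²⁷/(4π·12600)).

d ≈ 2.25×10¹¹ m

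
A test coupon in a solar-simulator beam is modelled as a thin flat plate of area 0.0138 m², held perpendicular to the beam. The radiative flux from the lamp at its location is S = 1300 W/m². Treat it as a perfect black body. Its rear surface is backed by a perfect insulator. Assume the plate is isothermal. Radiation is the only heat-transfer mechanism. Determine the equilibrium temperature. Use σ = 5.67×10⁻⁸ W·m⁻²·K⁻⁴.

At equilibrium, absorbed power = emitted power.
Absorbing cross-section = A = 0.01380 m²; emitting surface = A = 0.01380 m² (ratio 1).
S·A_cross = εσ·A_surf·T⁴  ⇒  T⁴ = S/(1σ).
T⁴ = 1.00·1300/(1·5.67×10⁻⁸) = 2.293×10¹⁰ K⁴.
T = (2.293×10¹⁰)^(1/4).

T ≈ 389 K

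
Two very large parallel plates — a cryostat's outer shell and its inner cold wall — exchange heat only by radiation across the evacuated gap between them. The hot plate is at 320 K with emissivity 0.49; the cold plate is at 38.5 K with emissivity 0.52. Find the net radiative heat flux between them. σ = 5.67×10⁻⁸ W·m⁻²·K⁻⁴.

For two infinite grey parallel plates, q = σ(T₁⁴ − T₂⁴)/(1/ε₁ + 1/ε₂ − 1).
T₁⁴ − T₂⁴ = 1.049×10¹⁰ − 2.197×10⁶ = 1.048×10¹⁰ K⁴.
1/ε₁ + 1/ε₂ − 1 = 2.041 + 1.923 − 1 = 2.964.
q = 5.67×10⁻⁸ × 1.048×10¹⁰ / 2.964.

q ≈ 201 W/m²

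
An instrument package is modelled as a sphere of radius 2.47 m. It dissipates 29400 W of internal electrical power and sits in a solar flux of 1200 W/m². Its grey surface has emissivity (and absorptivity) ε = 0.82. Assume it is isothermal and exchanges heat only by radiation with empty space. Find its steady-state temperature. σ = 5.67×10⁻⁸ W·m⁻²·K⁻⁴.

At steady state, absorbed solar power + internal power = radiated power.
Absorbed: α·S·A_cross = 0.82·1200·19.17 = 18860 W (cross-section πr²).
Total input = 18860 + 29400 = 48260 W.
Radiated: εσ·A_surf·T⁴ with A_surf = 4πr² = 76.67 m².
T⁴ = 48260/(0.82·5.67×10⁻⁸·76.67) = 1.354×10¹⁰ K⁴.

T ≈ 341 K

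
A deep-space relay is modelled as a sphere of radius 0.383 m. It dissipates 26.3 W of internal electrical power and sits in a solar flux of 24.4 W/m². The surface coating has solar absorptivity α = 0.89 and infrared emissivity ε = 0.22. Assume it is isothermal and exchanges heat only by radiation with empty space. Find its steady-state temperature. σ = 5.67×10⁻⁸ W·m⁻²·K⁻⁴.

T ≈ 199 K

At steady state, absorbed solar power + internal power = radiated power.
Absorbed: α·S·A_cross = 0.89·24.4·0.4608 = 10.01 W (cross-section πr²).
Total input = 10.01 + 26.3 = 36.31 W.
Radiated: εσ·A_surf·T⁴ with A_surf = 4πr² = 1.843 m².
T⁴ = 36.31/(0.22·5.67×10⁻⁸·1.843) = 1.579×10⁹ K⁴.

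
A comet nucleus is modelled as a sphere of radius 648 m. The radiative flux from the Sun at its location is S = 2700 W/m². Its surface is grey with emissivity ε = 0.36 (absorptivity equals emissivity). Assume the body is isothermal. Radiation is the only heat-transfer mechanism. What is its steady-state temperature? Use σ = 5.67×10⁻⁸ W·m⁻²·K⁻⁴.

T ≈ 330 K

At equilibrium, absorbed power = emitted power.
Absorbing cross-section = πr² = 1.319×10⁶ m²; emitting surface = 4πr² = 5.277×10⁶ m² (ratio 4).
εS·A_cross = εσ·A_surf·T⁴  ⇒  T⁴ = S/(4σ)   (ε cancels).
T⁴ = 2700/(4·5.67×10⁻⁸) = 1.190×10¹⁰ K⁴.
T = (1.190×10¹⁰)^(1/4).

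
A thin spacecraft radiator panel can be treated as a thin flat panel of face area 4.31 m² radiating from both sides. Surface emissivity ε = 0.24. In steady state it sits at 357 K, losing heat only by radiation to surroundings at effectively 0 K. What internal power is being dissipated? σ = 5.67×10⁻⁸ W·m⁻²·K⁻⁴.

P ≈ 1910 W

Steady state: P = εσA T⁴.
A = 2·4.31 = 8.620 m²; T⁴ = (357)⁴ = 1.624×10¹⁰ K⁴.
P = 0.24 × 5.67×10⁻⁸ × 8.620 × 1.624×10¹⁰.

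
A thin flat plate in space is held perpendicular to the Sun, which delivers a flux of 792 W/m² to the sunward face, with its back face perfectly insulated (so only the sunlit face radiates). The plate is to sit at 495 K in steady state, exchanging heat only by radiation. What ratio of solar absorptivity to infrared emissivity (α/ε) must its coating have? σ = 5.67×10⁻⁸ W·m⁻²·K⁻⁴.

Balance: αS·A = εσ·1A·T⁴ ⇒ α/ε = σT⁴/S.
α/ε = 5.67×10⁻⁸·(495)⁴/792 = 5.67×10⁻⁸·6.004×10¹⁰/792.

α/ε ≈ 4.30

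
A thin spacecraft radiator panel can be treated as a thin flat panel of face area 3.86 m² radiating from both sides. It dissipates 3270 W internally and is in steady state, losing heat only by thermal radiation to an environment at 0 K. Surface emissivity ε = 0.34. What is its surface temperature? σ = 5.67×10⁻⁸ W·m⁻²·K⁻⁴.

T ≈ 385 K

Steady state: internal power = radiated power, P = εσA T⁴.
Radiating area A = 2·3.86 = 7.720 m².
T⁴ = P/(εσA) = 3270/(0.34·5.67×10⁻⁸·7.720) = 2.197×10¹⁰ K⁴.
T = (2.197×10¹⁰)^(1/4).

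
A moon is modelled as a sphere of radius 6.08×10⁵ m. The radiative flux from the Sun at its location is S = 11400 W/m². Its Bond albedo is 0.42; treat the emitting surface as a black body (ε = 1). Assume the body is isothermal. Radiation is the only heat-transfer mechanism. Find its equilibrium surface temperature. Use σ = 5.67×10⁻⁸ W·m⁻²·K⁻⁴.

T ≈ 413 K

At equilibrium, absorbed power = emitted power.
Absorbing cross-section = πr² = 1.161×10¹² m²; emitting surface = 4πr² = 4.645×10¹² m² (ratio 4).
(1−a)S·A_cross = εσ·A_surf·T⁴  ⇒  T⁴ = (1−a)S/(4σ).
T⁴ = 0.580·11400/(4·5.67×10⁻⁸) = 2.915×10¹⁰ K⁴.
T = (2.915×10¹⁰)^(1/4).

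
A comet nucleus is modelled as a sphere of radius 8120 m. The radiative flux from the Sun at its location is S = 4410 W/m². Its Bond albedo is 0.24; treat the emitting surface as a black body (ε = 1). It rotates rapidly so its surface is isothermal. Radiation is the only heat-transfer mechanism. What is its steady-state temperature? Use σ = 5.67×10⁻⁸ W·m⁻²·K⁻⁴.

At equilibrium, absorbed power = emitted power.
Absorbing cross-section = πr² = 2.071×10⁸ m²; emitting surface = 4πr² = 8.286×10⁸ m² (ratio 4).
(1−a)S·A_cross = εσ·A_surf·T⁴  ⇒  T⁴ = (1−a)S/(4σ).
T⁴ = 0.760·4410/(4·5.67×10⁻⁸) = 1.478×10¹⁰ K⁴.
T = (1.478×10¹⁰)^(1/4).

T ≈ 349 K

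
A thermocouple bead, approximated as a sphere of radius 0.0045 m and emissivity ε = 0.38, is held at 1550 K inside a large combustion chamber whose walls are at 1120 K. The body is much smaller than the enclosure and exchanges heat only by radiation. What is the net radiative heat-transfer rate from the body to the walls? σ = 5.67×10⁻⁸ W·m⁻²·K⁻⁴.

P_net ≈ 23.0 W

For a small grey body in a large enclosure: P_net = εσA(T_body⁴ − T_wall⁴).
A = 4πr² = 2.545×10⁻⁴ m²; T_body⁴ − T_wall⁴ = 5.772×10¹² − 1.574×10¹² = 4.198×10¹² K⁴.
|P_net| = 0.38·5.67×10⁻⁸·2.545×10⁻⁴·4.198×10¹².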